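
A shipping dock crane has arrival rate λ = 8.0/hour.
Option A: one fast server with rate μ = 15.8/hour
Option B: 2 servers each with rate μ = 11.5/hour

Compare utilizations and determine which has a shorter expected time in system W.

Option A: single server μ = 15.8 (M/M/1)
  ρ_A = 8.0/15.8 = 0.5063
  W_A = 1/(μ-λ) = 1/(15.8-8.0) = 1/7.80 = 0.1282

Option B: 2 servers μ = 11.5 (M/M/2)
  ρ_B = λ/(cμ) = 8.0/(2×11.5) = 0.3478
  Offered load a = λ/μ = cρ = 8.0/11.5 = 0.6957
  P₀ = [ Σₙ₌₀^1 aⁿ/n! + a^2/(2!(1-ρ)) ]⁻¹
  Σ = a^0/0! + a^1/1! = 1.0000 + 0.6957 = 1.6957
  a^2/(2!(1-ρ)) = 0.4839/(2 × 0.6522) = 0.3710
  P₀ = 1/(1.6957 + 0.3710) = 0.4839
  Lq = P₀·a^2·ρ / (2!(1-ρ)²) = 0.48387 × 0.48393 × 0.34783 / (2 × 0.42533) = 0.09575
  Wq_B = Lq/λ = 0.095746/8.0 = 0.0119682
  W_B = Wq_B + 1/μ = 0.0119682 + 0.0869565 = 0.09892

Since W_B = 0.09892 < W_A = 0.1282, Option B (multiple servers) has the shorter time in system.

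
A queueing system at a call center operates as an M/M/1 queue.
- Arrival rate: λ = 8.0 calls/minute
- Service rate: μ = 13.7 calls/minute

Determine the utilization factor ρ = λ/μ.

Server utilization: ρ = λ/μ
ρ = 8.0/13.7 = 0.5839
The server is busy 58.39% of the time.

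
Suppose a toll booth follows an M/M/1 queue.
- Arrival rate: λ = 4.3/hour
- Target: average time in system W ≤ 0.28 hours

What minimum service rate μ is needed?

For M/M/1: W = 1/(μ-λ)
Need W ≤ 0.28, so 1/(μ-λ) ≤ 0.28
μ - λ ≥ 1/0.28 = 3.5714
μ ≥ 4.3 + 3.5714 = 7.8714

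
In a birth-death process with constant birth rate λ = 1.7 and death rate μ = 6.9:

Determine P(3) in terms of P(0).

For constant rates: P(n)/P(0) = (λ/μ)^n
P(3)/P(0) = (1.7/6.9)^3 = 0.2464^3 = 0.01496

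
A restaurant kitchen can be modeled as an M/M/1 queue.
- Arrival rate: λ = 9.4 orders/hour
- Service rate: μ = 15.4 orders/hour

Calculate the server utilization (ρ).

Server utilization: ρ = λ/μ
ρ = 9.4/15.4 = 0.6104
The server is busy 61.04% of the time.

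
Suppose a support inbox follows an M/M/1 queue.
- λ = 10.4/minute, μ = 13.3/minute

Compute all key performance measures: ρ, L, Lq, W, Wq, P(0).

Step 1: ρ = λ/μ = 10.4/13.3 = 0.7820
Step 2: L = λ/(μ-λ) = 10.4/2.90 = 3.5862
Step 3: Lq = λ²/(μ(μ-λ)) = 108.16/(13.3×2.90) = 2.8043
Step 4: W = 1/(μ-λ) = 1/2.90 = 0.34483
Step 5: Wq = λ/(μ(μ-λ)) = 10.4/(13.3×2.90) = 0.2696
Step 6: P(0) = 1-ρ = 0.2180
Verify: L = λW = 10.4×0.34483 = 3.5862 ✔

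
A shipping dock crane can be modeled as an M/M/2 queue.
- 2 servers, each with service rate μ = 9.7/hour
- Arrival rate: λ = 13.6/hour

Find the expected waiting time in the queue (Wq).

Traffic intensity: ρ = λ/(cμ) = 13.6/(2×9.7) = 0.7010
Since ρ = 0.7010 < 1, system is stable.
Offered load a = λ/μ = cρ = 13.6/9.7 = 1.4021
P₀ = [ Σₙ₌₀^1 aⁿ/n! + a^2/(2!(1-ρ)) ]⁻¹
Σ = a^0/0! + a^1/1! = 1.0000 + 1.4021 = 2.4021
a^2/(2!(1-ρ)) = 1.9658/(2 × 0.29897) = 3.2876
P₀ = 1/(2.4021 + 3.2876) = 0.1758
Lq = P₀·a^2·ρ / (2!(1-ρ)²) = 0.17576 × 1.9658 × 0.70103 / (2 × 0.089383) = 1.3549
Wq = Lq/λ = 1.35489/13.6 = 0.09962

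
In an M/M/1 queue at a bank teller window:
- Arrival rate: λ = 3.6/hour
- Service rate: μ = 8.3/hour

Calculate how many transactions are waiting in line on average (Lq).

ρ = λ/μ = 3.6/8.3 = 0.4337
For M/M/1: Lq = λ²/(μ(μ-λ))
Lq = 12.96/(8.3 × 4.70)
Lq = 0.3322 transactions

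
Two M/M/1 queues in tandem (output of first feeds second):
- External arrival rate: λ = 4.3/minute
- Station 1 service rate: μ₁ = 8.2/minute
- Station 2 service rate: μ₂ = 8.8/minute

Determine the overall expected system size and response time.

By Jackson's theorem, each station behaves as independent M/M/1.
Station 1: ρ₁ = 4.3/8.2 = 0.5244, L₁ = ρ₁/(1-ρ₁) = λ/(μ₁-λ) = 4.3/3.90 = 1.10256
Station 2: ρ₂ = 4.3/8.8 = 0.4886, L₂ = ρ₂/(1-ρ₂) = λ/(μ₂-λ) = 4.3/4.50 = 0.955556
Total: L = L₁ + L₂ = 1.10256 + 0.955556 = 2.0581
W = L/λ = 2.0581/4.3 = 0.4786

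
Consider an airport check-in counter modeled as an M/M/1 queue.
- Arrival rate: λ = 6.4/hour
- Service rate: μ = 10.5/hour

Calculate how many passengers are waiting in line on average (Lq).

ρ = λ/μ = 6.4/10.5 = 0.6095
For M/M/1: Lq = λ²/(μ(μ-λ))
Lq = 40.96/(10.5 × 4.10)
Lq = 0.9515 passengers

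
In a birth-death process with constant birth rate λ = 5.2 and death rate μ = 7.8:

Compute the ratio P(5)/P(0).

For constant rates: P(n)/P(0) = (λ/μ)^n
P(5)/P(0) = (5.2/7.8)^5 = 0.6667^5 = 0.1317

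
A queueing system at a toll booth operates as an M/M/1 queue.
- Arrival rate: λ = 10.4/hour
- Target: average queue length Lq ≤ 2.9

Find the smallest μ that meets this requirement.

For M/M/1: Lq = λ²/(μ(μ-λ))
Need Lq ≤ 2.9, i.e. μ(μ-λ) ≥ λ²/2.9
μ² - 10.4μ - 108.16/2.9 ≥ 0  →  μ² - 10.4μ - 37.29655 ≥ 0
Quadratic formula (positive root): μ = [λ + √(λ² + 4×37.29655)]/2
Discriminant: 108.16 + 4×37.29655 = 257.3462, √257.3462 = 16.0420
μ ≥ (10.4 + 16.0420)/2 = 13.2210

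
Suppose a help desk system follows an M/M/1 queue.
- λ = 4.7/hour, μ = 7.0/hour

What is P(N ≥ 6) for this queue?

ρ = λ/μ = 4.7/7.0 = 0.67143
P(N ≥ n) = ρⁿ
P(N ≥ 6) = 0.67143^6
P(N ≥ 6) = 0.09162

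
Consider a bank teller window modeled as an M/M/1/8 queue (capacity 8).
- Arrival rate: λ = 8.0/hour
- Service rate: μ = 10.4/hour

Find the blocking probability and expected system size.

ρ = λ/μ = 8.0/10.4 = 0.76923
P₀ = (1-ρ)/(1-ρ^(K+1)) = (1-0.76923)/(1-0.76923^9) = 0.2308/0.9057 = 0.2548
P_K = P₀×ρ^K = 0.2548 × 0.76923^8 = 0.2548 × 0.1226 = 0.03124
Blocking probability P_8 = 0.03124 (3.12%)
L = ρ[1 - (K+1)ρ^K + Kρ^(K+1)] / [(1-ρ)(1-ρ^(K+1))]
L = 0.76923 × (1 - 9×0.122588 + 8×0.0942987) / ((1 - 0.76923) × (1 - 0.0942987)) = 2.3963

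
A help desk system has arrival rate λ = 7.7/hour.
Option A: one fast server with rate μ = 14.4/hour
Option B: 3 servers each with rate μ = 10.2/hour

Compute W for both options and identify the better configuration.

Option A: single server μ = 14.4 (M/M/1)
  ρ_A = 7.7/14.4 = 0.5347
  W_A = 1/(μ-λ) = 1/(14.4-7.7) = 1/6.70 = 0.1493

Option B: 3 servers μ = 10.2 (M/M/3)
  ρ_B = λ/(cμ) = 7.7/(3×10.2) = 0.2516
  Offered load a = λ/μ = cρ = 7.7/10.2 = 0.7549
  P₀ = [ Σₙ₌₀^2 aⁿ/n! + a^3/(3!(1-ρ)) ]⁻¹
  Σ = a^0/0! + a^1/1! + a^2/2! = 1.0000 + 0.7549 + 0.2849 = 2.0398
  a^3/(3!(1-ρ)) = 0.43020/(6 × 0.74837) = 0.09581
  P₀ = 1/(2.03984 + 0.0958090) = 0.4682
  Lq = P₀·a^3·ρ / (3!(1-ρ)²) = 0.4682 × 0.4302 × 0.2516 / (6 × 0.5601) = 0.01508
  Wq_B = Lq/λ = 0.015085/7.7 = 0.001959
  W_B = Wq_B + 1/μ = 0.001959 + 0.09804 = 0.10000

Since W_B = 0.10000 < W_A = 0.1493, Option B (multiple servers) has the shorter time in system.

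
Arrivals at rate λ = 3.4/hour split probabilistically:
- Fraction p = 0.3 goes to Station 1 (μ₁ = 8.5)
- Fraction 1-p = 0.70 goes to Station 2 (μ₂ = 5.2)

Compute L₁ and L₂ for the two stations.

Effective rates: λ₁ = 3.4×0.3 = 1.02, λ₂ = 3.4×0.70 = 2.38
Station 1: ρ₁ = 1.02/8.5 = 0.1200, L₁ = ρ₁/(1-ρ₁) = 0.1200/(1-0.1200) = 0.1364
Station 2: ρ₂ = 2.38/5.2 = 0.4577, L₂ = ρ₂/(1-ρ₂) = 0.4577/(1-0.4577) = 0.8440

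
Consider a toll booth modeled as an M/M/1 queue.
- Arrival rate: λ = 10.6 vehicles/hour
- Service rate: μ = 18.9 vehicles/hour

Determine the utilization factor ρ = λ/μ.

Server utilization: ρ = λ/μ
ρ = 10.6/18.9 = 0.5608
The server is busy 56.08% of the time.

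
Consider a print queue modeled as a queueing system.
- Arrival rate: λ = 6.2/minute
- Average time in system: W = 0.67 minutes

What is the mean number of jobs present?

Little's Law: L = λW
L = 6.2 × 0.67 = 4.1540 jobs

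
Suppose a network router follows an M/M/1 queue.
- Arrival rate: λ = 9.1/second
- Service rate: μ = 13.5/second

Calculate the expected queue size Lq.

ρ = λ/μ = 9.1/13.5 = 0.6741
For M/M/1: Lq = λ²/(μ(μ-λ))
Lq = 82.81/(13.5 × 4.40)
Lq = 1.3941 packets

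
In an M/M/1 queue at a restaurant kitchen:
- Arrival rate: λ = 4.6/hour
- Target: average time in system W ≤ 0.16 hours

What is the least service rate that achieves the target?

For M/M/1: W = 1/(μ-λ)
Need W ≤ 0.16, so 1/(μ-λ) ≤ 0.16
μ - λ ≥ 1/0.16 = 6.2500
μ ≥ 4.6 + 6.2500 = 10.8500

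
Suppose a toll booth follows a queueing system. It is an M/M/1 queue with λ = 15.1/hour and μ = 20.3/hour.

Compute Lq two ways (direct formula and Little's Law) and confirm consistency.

Method 1 (direct): Lq = λ²/(μ(μ-λ)) = 228.01/(20.3 × 5.20) = 2.1600

Method 2 (Little's Law):
W = 1/(μ-λ) = 1/5.20 = 0.192308
Wq = W - 1/μ = 0.192308 - 0.0492611 = 0.143047
Lq = λWq = 15.1 × 0.143047 = 2.1600 ✔ (matches Method 1)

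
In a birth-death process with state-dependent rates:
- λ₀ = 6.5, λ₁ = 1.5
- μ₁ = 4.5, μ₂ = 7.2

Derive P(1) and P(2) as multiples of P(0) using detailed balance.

Balance equations:
State 0: λ₀P₀ = μ₁P₁ → P₁ = (λ₀/μ₁)P₀ = (6.5/4.5)P₀ = 1.4444P₀
State 1: P₂ = (λ₀λ₁)/(μ₁μ₂)P₀ = (6.5×1.5)/(4.5×7.2)P₀ = 0.3009P₀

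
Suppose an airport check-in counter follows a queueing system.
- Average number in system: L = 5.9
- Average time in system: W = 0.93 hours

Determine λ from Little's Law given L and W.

Little's Law: L = λW, so λ = L/W
λ = 5.9/0.93 = 6.3441 passengers/hour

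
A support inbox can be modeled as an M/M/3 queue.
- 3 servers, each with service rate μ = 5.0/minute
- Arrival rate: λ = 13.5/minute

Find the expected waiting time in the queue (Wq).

Traffic intensity: ρ = λ/(cμ) = 13.5/(3×5.0) = 0.9000
Since ρ = 0.9000 < 1, system is stable.
Offered load a = λ/μ = cρ = 13.5/5.0 = 2.7000
P₀ = [ Σₙ₌₀^2 aⁿ/n! + a^3/(3!(1-ρ)) ]⁻¹
Σ = a^0/0! + a^1/1! + a^2/2! = 1.0000 + 2.7000 + 3.6450 = 7.3450
a^3/(3!(1-ρ)) = 19.6830/(6 × 0.1000) = 32.8050
P₀ = 1/(7.3450 + 32.8050) = 0.02491
Lq = P₀·a^3·ρ / (3!(1-ρ)²) = 0.0249066 × 19.6830 × 0.900000 / (6 × 0.0100000) = 7.3535
Wq = Lq/λ = 7.3535/13.5 = 0.5447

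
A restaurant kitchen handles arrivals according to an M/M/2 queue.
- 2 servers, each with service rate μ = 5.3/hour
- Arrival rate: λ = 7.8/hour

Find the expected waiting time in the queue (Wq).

Traffic intensity: ρ = λ/(cμ) = 7.8/(2×5.3) = 0.7358
Since ρ = 0.7358 < 1, system is stable.
Offered load a = λ/μ = cρ = 7.8/5.3 = 1.4717
P₀ = [ Σₙ₌₀^1 aⁿ/n! + a^2/(2!(1-ρ)) ]⁻¹
Σ = a^0/0! + a^1/1! = 1.0000 + 1.4717 = 2.4717
a^2/(2!(1-ρ)) = 2.16590/(2 × 0.264151) = 4.0997
P₀ = 1/(2.4717 + 4.0997) = 0.1522
Lq = P₀·a^2·ρ / (2!(1-ρ)²) = 0.15217 × 2.1659 × 0.73585 / (2 × 0.069776) = 1.7379
Wq = Lq/λ = 1.7379/7.8 = 0.2228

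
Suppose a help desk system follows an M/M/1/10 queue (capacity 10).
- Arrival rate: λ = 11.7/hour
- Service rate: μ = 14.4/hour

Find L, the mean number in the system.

ρ = λ/μ = 11.7/14.4 = 0.8125
P₀ = (1-ρ)/(1-ρ^(K+1)) = (1-0.8125)/(1-0.8125^11) = 0.1875/0.8981 = 0.2088
P_K = P₀×ρ^K = 0.2088 × 0.8125^10 = 0.2088 × 0.1254 = 0.02618
L = ρ[1 - (K+1)ρ^K + Kρ^(K+1)] / [(1-ρ)(1-ρ^(K+1))]
L = 0.8125 × (1 - 11×0.12538 + 10×0.10187) / ((1 - 0.8125) × (1 - 0.10187)) = 3.0856 tickets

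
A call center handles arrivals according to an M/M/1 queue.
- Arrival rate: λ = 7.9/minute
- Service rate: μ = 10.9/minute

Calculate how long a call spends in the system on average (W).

First, compute utilization: ρ = λ/μ = 7.9/10.9 = 0.7248
For M/M/1: W = 1/(μ-λ)
W = 1/(10.9-7.9) = 1/3.00
W = 0.3333 minutes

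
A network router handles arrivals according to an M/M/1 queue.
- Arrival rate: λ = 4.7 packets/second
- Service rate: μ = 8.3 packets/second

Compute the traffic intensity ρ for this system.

Server utilization: ρ = λ/μ
ρ = 4.7/8.3 = 0.5663
The server is busy 56.63% of the time.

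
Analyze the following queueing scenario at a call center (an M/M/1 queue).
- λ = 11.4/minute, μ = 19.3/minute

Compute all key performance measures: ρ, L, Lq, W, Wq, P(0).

Step 1: ρ = λ/μ = 11.4/19.3 = 0.5907
Step 2: L = λ/(μ-λ) = 11.4/7.90 = 1.4430
Step 3: Lq = λ²/(μ(μ-λ)) = 129.96/(19.3×7.90) = 0.8524
Step 4: W = 1/(μ-λ) = 1/7.90 = 0.12658
Step 5: Wq = λ/(μ(μ-λ)) = 11.4/(19.3×7.90) = 0.07477
Step 6: P(0) = 1-ρ = 0.4093
Verify: L = λW = 11.4×0.12658 = 1.4430 ✔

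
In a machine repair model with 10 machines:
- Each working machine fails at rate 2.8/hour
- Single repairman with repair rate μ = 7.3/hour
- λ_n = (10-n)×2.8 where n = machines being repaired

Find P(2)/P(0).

P(2)/P(0) = ∏_{i=0}^{2-1} λ_i/μ_{i+1}
= (10-0)×2.8/7.3 × (10-1)×2.8/7.3
= 13.2408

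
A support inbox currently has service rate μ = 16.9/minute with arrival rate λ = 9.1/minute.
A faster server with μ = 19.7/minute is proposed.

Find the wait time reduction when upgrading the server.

System 1: ρ₁ = 9.1/16.9 = 0.5385, W₁ = 1/(16.9-9.1) = 0.12821
System 2: ρ₂ = 9.1/19.7 = 0.4619, W₂ = 1/(19.7-9.1) = 0.094340
Improvement: (W₁-W₂)/W₁ = (0.12821-0.094340)/0.12821 = 26.42%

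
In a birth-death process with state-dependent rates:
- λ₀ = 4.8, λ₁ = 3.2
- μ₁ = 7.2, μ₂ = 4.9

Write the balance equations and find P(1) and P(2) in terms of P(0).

Balance equations:
State 0: λ₀P₀ = μ₁P₁ → P₁ = (λ₀/μ₁)P₀ = (4.8/7.2)P₀ = 0.6667P₀
State 1: P₂ = (λ₀λ₁)/(μ₁μ₂)P₀ = (4.8×3.2)/(7.2×4.9)P₀ = 0.4354P₀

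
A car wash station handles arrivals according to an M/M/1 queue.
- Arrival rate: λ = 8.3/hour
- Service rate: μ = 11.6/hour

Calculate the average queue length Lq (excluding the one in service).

ρ = λ/μ = 8.3/11.6 = 0.7155
For M/M/1: Lq = λ²/(μ(μ-λ))
Lq = 68.89/(11.6 × 3.30)
Lq = 1.7996 cars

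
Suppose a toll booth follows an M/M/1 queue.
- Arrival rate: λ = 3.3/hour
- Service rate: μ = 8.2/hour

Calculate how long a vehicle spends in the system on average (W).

First, compute utilization: ρ = λ/μ = 3.3/8.2 = 0.4024
For M/M/1: W = 1/(μ-λ)
W = 1/(8.2-3.3) = 1/4.90
W = 0.2041 hours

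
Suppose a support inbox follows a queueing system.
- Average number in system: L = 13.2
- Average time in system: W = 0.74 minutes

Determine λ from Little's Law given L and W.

Little's Law: L = λW, so λ = L/W
λ = 13.2/0.74 = 17.8378 emails/minute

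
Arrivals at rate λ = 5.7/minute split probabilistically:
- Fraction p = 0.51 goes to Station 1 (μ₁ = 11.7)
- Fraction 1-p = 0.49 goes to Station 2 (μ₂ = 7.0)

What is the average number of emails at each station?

Effective rates: λ₁ = 5.7×0.51 = 2.907, λ₂ = 5.7×0.49 = 2.793
Station 1: ρ₁ = 2.907/11.7 = 0.24846, L₁ = ρ₁/(1-ρ₁) = 0.24846/(1-0.24846) = 0.3306
Station 2: ρ₂ = 2.793/7.0 = 0.3990, L₂ = ρ₂/(1-ρ₂) = 0.3990/(1-0.3990) = 0.6639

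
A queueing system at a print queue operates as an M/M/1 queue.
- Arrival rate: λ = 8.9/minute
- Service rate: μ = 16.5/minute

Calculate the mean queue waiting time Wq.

First, compute utilization: ρ = λ/μ = 8.9/16.5 = 0.5394
For M/M/1: Wq = λ/(μ(μ-λ))
Wq = 8.9/(16.5 × (16.5-8.9))
Wq = 8.9/(16.5 × 7.60)
Wq = 0.07097 minutes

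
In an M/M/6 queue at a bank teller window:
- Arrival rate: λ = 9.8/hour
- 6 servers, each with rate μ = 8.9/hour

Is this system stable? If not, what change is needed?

Stability requires ρ = λ/(cμ) < 1
ρ = 9.8/(6 × 8.9) = 9.8/53.40 = 0.1835
Since 0.1835 < 1, the system is STABLE.
The servers are busy 18.35% of the time.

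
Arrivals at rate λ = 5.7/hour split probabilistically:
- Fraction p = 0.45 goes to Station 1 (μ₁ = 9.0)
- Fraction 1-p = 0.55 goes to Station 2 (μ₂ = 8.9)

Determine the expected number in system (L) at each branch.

Effective rates: λ₁ = 5.7×0.45 = 2.565, λ₂ = 5.7×0.55 = 3.135
Station 1: ρ₁ = 2.565/9.0 = 0.2850, L₁ = ρ₁/(1-ρ₁) = 0.2850/(1-0.2850) = 0.3986
Station 2: ρ₂ = 3.135/8.9 = 0.35225, L₂ = ρ₂/(1-ρ₂) = 0.35225/(1-0.35225) = 0.5438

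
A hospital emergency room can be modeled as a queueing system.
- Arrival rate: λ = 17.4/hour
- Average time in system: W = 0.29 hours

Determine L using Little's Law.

Little's Law: L = λW
L = 17.4 × 0.29 = 5.0460 patients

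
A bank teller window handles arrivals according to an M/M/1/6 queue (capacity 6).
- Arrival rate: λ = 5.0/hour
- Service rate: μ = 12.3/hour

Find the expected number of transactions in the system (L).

ρ = λ/μ = 5.0/12.3 = 0.4065
P₀ = (1-ρ)/(1-ρ^(K+1)) = (1-0.4065)/(1-0.4065^7) = 0.5935/0.9982 = 0.5946
P_K = P₀×ρ^K = 0.5946 × 0.4065^6 = 0.5946 × 0.004512 = 0.002683
L = ρ[1 - (K+1)ρ^K + Kρ^(K+1)] / [(1-ρ)(1-ρ^(K+1))]
L = 0.4065 × (1 - 7×0.004512 + 6×0.001834) / ((1 - 0.4065) × (1 - 0.001834)) = 0.6721 transactions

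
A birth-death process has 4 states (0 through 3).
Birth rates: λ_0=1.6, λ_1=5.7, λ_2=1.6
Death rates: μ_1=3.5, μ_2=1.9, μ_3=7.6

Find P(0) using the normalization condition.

Ratios P(n)/P(0) = (λ₀···λₙ₋₁)/(μ₁···μₙ):
P(1)/P(0) = (1.6)/(3.5) = 0.45714
P(2)/P(0) = (1.6×5.7)/(3.5×1.9) = 1.3714
P(3)/P(0) = (1.6×5.7×1.6)/(3.5×1.9×7.6) = 0.28872

Normalization: ∑ P(n) = 1
P(0) × (1.0000 + 0.45714 + 1.3714 + 0.28872) = 1
P(0) × 3.1173 = 1
P(0) = 1/3.1173 = 0.3208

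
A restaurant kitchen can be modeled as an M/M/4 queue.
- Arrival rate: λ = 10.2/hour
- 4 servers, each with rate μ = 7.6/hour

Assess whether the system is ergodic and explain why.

Stability requires ρ = λ/(cμ) < 1
ρ = 10.2/(4 × 7.6) = 10.2/30.40 = 0.3355
Since 0.3355 < 1, the system is STABLE.
The servers are busy 33.55% of the time.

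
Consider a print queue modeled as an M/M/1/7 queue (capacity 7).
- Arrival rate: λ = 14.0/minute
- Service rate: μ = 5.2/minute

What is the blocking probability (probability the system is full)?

ρ = λ/μ = 14.0/5.2 = 2.6923
P₀ = (1-ρ)/(1-ρ^(K+1)) = (1-2.6923)/(1-2.6923^8) = -1.6923/-2759.4991 = 0.0006133
P_K = P₀×ρ^K = 0.0006133 × 2.6923^7 = 0.0006133 × 1025.3312 = 0.6288
Blocking probability = 62.88%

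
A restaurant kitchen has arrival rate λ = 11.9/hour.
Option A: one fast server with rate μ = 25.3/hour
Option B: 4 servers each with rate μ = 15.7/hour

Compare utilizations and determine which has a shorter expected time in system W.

Option A: single server μ = 25.3 (M/M/1)
  ρ_A = 11.9/25.3 = 0.4704
  W_A = 1/(μ-λ) = 1/(25.3-11.9) = 1/13.40 = 0.07463

Option B: 4 servers μ = 15.7 (M/M/4)
  ρ_B = λ/(cμ) = 11.9/(4×15.7) = 0.1895
  Offered load a = λ/μ = cρ = 11.9/15.7 = 0.7580
  P₀ = [ Σₙ₌₀^3 aⁿ/n! + a^4/(4!(1-ρ)) ]⁻¹
  Σ = a^0/0! + a^1/1! + a^2/2! + a^3/3! = 1.0000 + 0.75796 + 0.28725 + 0.072576 = 2.1178
  a^4/(4!(1-ρ)) = 0.3301/(24 × 0.8105) = 0.01697
  P₀ = 1/(2.1178 + 0.01697) = 0.4684
  Lq = P₀·a^4·ρ / (4!(1-ρ)²) = 0.4684 × 0.3301 × 0.1895 / (24 × 0.6569) = 0.001858
  Wq_B = Lq/λ = 0.0018582/11.9 = 0.0001562
  W_B = Wq_B + 1/μ = 0.0001562 + 0.06369 = 0.06385

Since W_B = 0.06385 < W_A = 0.07463, Option B (multiple servers) has the shorter time in system.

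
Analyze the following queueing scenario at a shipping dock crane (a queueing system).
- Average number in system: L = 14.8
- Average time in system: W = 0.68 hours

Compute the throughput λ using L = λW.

Little's Law: L = λW, so λ = L/W
λ = 14.8/0.68 = 21.7647 containers/hour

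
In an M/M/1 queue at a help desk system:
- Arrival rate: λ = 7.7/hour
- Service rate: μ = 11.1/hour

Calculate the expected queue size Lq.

ρ = λ/μ = 7.7/11.1 = 0.6937
For M/M/1: Lq = λ²/(μ(μ-λ))
Lq = 59.29/(11.1 × 3.40)
Lq = 1.5710 tickets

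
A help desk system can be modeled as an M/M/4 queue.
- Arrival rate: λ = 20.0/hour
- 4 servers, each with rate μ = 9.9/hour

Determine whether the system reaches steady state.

Stability requires ρ = λ/(cμ) < 1
ρ = 20.0/(4 × 9.9) = 20.0/39.60 = 0.5051
Since 0.5051 < 1, the system is STABLE.
The servers are busy 50.51% of the time.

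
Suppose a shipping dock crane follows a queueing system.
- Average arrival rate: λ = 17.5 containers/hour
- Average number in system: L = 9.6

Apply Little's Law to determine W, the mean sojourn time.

Little's Law: L = λW, so W = L/λ
W = 9.6/17.5 = 0.5486 hours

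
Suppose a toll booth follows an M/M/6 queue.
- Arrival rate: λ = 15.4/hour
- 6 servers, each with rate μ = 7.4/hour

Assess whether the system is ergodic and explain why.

Stability requires ρ = λ/(cμ) < 1
ρ = 15.4/(6 × 7.4) = 15.4/44.40 = 0.3468
Since 0.3468 < 1, the system is STABLE.
The servers are busy 34.68% of the time.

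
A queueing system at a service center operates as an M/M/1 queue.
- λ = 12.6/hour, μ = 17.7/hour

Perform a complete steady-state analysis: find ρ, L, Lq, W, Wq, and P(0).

Step 1: ρ = λ/μ = 12.6/17.7 = 0.7119
Step 2: L = λ/(μ-λ) = 12.6/5.10 = 2.4706
Step 3: Lq = λ²/(μ(μ-λ)) = 158.76/(17.7×5.10) = 1.7587
Step 4: W = 1/(μ-λ) = 1/5.10 = 0.19608
Step 5: Wq = λ/(μ(μ-λ)) = 12.6/(17.7×5.10) = 0.1396
Step 6: P(0) = 1-ρ = 0.2881
Verify: L = λW = 12.6×0.19608 = 2.4706 ✔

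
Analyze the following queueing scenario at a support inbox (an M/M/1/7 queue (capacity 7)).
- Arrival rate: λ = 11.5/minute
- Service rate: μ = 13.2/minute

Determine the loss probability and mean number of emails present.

ρ = λ/μ = 11.5/13.2 = 0.87121
P₀ = (1-ρ)/(1-ρ^(K+1)) = (1-0.87121)/(1-0.87121^8) = 0.1288/0.6681 = 0.1928
P_K = P₀×ρ^K = 0.19277 × 0.87121^7 = 0.19277 × 0.38094 = 0.07343
Blocking probability P_7 = 0.07343 (7.34%)
L = ρ[1 - (K+1)ρ^K + Kρ^(K+1)] / [(1-ρ)(1-ρ^(K+1))]
L = 0.87121 × (1 - 8×0.3809430 + 7×0.3318813) / ((1 - 0.87121) × (1 - 0.3318813)) = 2.7907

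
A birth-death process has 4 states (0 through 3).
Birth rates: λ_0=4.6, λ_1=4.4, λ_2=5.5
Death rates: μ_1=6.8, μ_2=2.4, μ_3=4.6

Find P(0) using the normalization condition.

Ratios P(n)/P(0) = (λ₀···λₙ₋₁)/(μ₁···μₙ):
P(1)/P(0) = (4.6)/(6.8) = 0.6765
P(2)/P(0) = (4.6×4.4)/(6.8×2.4) = 1.2402
P(3)/P(0) = (4.6×4.4×5.5)/(6.8×2.4×4.6) = 1.4828

Normalization: ∑ P(n) = 1
P(0) × (1.0000 + 0.6765 + 1.2402 + 1.4828) = 1
P(0) × 4.3995 = 1
P(0) = 1/4.3995 = 0.2273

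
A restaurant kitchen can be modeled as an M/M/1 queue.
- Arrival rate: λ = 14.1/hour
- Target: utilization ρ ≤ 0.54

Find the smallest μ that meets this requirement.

ρ = λ/μ, so μ = λ/ρ
μ ≥ 14.1/0.54 = 26.1111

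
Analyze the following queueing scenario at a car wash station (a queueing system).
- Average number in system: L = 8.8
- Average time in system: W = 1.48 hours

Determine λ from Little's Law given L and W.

Little's Law: L = λW, so λ = L/W
λ = 8.8/1.48 = 5.9459 cars/hour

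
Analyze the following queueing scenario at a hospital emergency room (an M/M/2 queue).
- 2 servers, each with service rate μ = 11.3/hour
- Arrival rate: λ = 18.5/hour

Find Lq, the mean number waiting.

Traffic intensity: ρ = λ/(cμ) = 18.5/(2×11.3) = 0.8186
Since ρ = 0.8186 < 1, system is stable.
Offered load a = λ/μ = cρ = 18.5/11.3 = 1.6372
P₀ = [ Σₙ₌₀^1 aⁿ/n! + a^2/(2!(1-ρ)) ]⁻¹
Σ = a^0/0! + a^1/1! = 1.0000 + 1.6372 = 2.6372
a^2/(2!(1-ρ)) = 2.68032/(2 × 0.181416) = 7.3872
P₀ = 1/(2.6372 + 7.3872) = 0.09976
Lq = P₀·a^2·ρ / (2!(1-ρ)²) = 0.099757 × 2.6803 × 0.81858 / (2 × 0.032912) = 3.3251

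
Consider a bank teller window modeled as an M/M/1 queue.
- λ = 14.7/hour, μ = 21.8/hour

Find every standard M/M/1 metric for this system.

Step 1: ρ = λ/μ = 14.7/21.8 = 0.6743
Step 2: L = λ/(μ-λ) = 14.7/7.10 = 2.0704
Step 3: Lq = λ²/(μ(μ-λ)) = 216.09/(21.8×7.10) = 1.3961
Step 4: W = 1/(μ-λ) = 1/7.10 = 0.140845
Step 5: Wq = λ/(μ(μ-λ)) = 14.7/(21.8×7.10) = 0.09497
Step 6: P(0) = 1-ρ = 0.3257
Verify: L = λW = 14.7×0.140845 = 2.0704 ✔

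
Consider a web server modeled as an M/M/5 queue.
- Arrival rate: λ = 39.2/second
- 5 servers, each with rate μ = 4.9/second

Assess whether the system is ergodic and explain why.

Stability requires ρ = λ/(cμ) < 1
ρ = 39.2/(5 × 4.9) = 39.2/24.50 = 1.6000
Since 1.6000 ≥ 1, the system is UNSTABLE.
Need c > λ/μ = 39.2/4.9 = 8.00.
Minimum servers needed: c = 9.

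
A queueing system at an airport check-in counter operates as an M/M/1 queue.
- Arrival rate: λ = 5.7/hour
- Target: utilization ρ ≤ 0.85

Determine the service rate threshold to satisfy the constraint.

ρ = λ/μ, so μ = λ/ρ
μ ≥ 5.7/0.85 = 6.7059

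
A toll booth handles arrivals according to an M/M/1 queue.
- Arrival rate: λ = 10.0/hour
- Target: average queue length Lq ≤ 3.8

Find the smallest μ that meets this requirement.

For M/M/1: Lq = λ²/(μ(μ-λ))
Need Lq ≤ 3.8, i.e. μ(μ-λ) ≥ λ²/3.8
μ² - 10.0μ - 100.00/3.8 ≥ 0  →  μ² - 10.0μ - 26.3158 ≥ 0
Quadratic formula (positive root): μ = [λ + √(λ² + 4×26.3158)]/2
Discriminant: 100.00 + 4×26.3158 = 205.2632, √205.2632 = 14.3270
μ ≥ (10.0 + 14.3270)/2 = 12.1635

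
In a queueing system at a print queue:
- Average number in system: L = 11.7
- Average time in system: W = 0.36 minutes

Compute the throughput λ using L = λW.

Little's Law: L = λW, so λ = L/W
λ = 11.7/0.36 = 32.5000 jobs/minute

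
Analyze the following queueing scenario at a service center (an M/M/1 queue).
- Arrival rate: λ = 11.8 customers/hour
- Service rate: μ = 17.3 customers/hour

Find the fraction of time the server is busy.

Server utilization: ρ = λ/μ
ρ = 11.8/17.3 = 0.6821
The server is busy 68.21% of the time.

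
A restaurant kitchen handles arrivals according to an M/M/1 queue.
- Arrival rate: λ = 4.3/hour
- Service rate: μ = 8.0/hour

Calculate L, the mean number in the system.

ρ = λ/μ = 4.3/8.0 = 0.5375
For M/M/1: L = λ/(μ-λ)
L = 4.3/(8.0-4.3) = 4.3/3.70
L = 1.1622 orders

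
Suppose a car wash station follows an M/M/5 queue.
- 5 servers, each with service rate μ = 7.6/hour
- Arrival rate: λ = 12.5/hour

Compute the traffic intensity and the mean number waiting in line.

Traffic intensity: ρ = λ/(cμ) = 12.5/(5×7.6) = 0.3289
Since ρ = 0.3289 < 1, system is stable.
Offered load a = λ/μ = cρ = 12.5/7.6 = 1.6447
P₀ = [ Σₙ₌₀^4 aⁿ/n! + a^5/(5!(1-ρ)) ]⁻¹
Σ = a^0/0! + a^1/1! + a^2/2! + a^3/3! + a^4/4! = 1.0000 + 1.6447 + 1.3526 + 0.74155 + 0.30491 = 5.0438
a^5/(5!(1-ρ)) = 12.0360/(120 × 0.6711) = 0.1495
P₀ = 1/(5.0438 + 0.1495) = 0.1926
Lq = P₀·a^5·ρ / (5!(1-ρ)²) = 0.1926 × 12.0360 × 0.3289 / (120 × 0.4503) = 0.01411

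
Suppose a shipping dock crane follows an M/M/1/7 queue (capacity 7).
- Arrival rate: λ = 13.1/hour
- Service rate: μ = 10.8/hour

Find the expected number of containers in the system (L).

ρ = λ/μ = 13.1/10.8 = 1.21296
P₀ = (1-ρ)/(1-ρ^(K+1)) = (1-1.21296)/(1-1.21296^8) = -0.21296/-3.6857 = 0.05778
P_K = P₀×ρ^K = 0.05778 × 1.21296^7 = 0.05778 × 3.8630 = 0.2232
L = ρ[1 - (K+1)ρ^K + Kρ^(K+1)] / [(1-ρ)(1-ρ^(K+1))]
L = 1.21296 × (1 - 8×3.8630058 + 7×4.6856715) / ((1 - 1.21296) × (1 - 4.6856715)) = 4.4749 containers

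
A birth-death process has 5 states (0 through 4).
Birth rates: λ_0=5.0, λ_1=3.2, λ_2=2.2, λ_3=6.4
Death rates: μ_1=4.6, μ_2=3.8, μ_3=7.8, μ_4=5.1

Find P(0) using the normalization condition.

Ratios P(n)/P(0) = (λ₀···λₙ₋₁)/(μ₁···μₙ):
P(1)/P(0) = (5.0)/(4.6) = 1.08696
P(2)/P(0) = (5.0×3.2)/(4.6×3.8) = 0.915332
P(3)/P(0) = (5.0×3.2×2.2)/(4.6×3.8×7.8) = 0.258171
P(4)/P(0) = (5.0×3.2×2.2×6.4)/(4.6×3.8×7.8×5.1) = 0.323979

Normalization: ∑ P(n) = 1
P(0) × (1.00000 + 1.08696 + 0.915332 + 0.258171 + 0.323979) = 1
P(0) × 3.5844 = 1
P(0) = 1/3.5844 = 0.2790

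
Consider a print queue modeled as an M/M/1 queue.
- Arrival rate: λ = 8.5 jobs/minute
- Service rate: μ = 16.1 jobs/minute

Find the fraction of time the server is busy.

Server utilization: ρ = λ/μ
ρ = 8.5/16.1 = 0.5280
The server is busy 52.80% of the time.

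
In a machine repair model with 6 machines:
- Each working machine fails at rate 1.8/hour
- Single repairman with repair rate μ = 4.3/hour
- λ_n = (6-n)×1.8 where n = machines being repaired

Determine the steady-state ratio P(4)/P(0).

P(4)/P(0) = ∏_{i=0}^{4-1} λ_i/μ_{i+1}
= (6-0)×1.8/4.3 × (6-1)×1.8/4.3 × (6-2)×1.8/4.3 × (6-3)×1.8/4.3
= 11.0540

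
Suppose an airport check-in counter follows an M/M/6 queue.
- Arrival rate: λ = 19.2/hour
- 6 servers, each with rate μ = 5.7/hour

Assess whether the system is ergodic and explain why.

Stability requires ρ = λ/(cμ) < 1
ρ = 19.2/(6 × 5.7) = 19.2/34.20 = 0.5614
Since 0.5614 < 1, the system is STABLE.
The servers are busy 56.14% of the time.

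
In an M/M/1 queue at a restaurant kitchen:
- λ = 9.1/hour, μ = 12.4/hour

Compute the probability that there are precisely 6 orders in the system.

ρ = λ/μ = 9.1/12.4 = 0.73387
P(n) = (1-ρ)ρⁿ
P(6) = (1-0.73387) × 0.73387^6
P(6) = 0.26613 × 0.15621
P(6) = 0.04157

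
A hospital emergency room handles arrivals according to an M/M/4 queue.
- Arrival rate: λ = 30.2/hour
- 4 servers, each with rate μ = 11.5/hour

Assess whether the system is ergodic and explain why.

Stability requires ρ = λ/(cμ) < 1
ρ = 30.2/(4 × 11.5) = 30.2/46.00 = 0.6565
Since 0.6565 < 1, the system is STABLE.
The servers are busy 65.65% of the time.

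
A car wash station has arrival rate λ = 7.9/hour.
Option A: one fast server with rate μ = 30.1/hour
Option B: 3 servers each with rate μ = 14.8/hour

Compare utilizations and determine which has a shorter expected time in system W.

Option A: single server μ = 30.1 (M/M/1)
  ρ_A = 7.9/30.1 = 0.2625
  W_A = 1/(μ-λ) = 1/(30.1-7.9) = 1/22.20 = 0.04505

Option B: 3 servers μ = 14.8 (M/M/3)
  ρ_B = λ/(cμ) = 7.9/(3×14.8) = 0.1779
  Offered load a = λ/μ = cρ = 7.9/14.8 = 0.5338
  P₀ = [ Σₙ₌₀^2 aⁿ/n! + a^3/(3!(1-ρ)) ]⁻¹
  Σ = a^0/0! + a^1/1! + a^2/2! = 1.0000 + 0.53378 + 0.14246 = 1.6762
  a^3/(3!(1-ρ)) = 0.15209/(6 × 0.82207) = 0.03083
  P₀ = 1/(1.6762 + 0.03083) = 0.5858
  Lq = P₀·a^3·ρ / (3!(1-ρ)²) = 0.5858 × 0.1521 × 0.1779 / (6 × 0.6758) = 0.003909
  Wq_B = Lq/λ = 0.0039094/7.9 = 0.0004949
  W_B = Wq_B + 1/μ = 0.0004949 + 0.06757 = 0.06806

Since W_A = 0.04505 < W_B = 0.06806, Option A (single fast server) has the shorter time in system.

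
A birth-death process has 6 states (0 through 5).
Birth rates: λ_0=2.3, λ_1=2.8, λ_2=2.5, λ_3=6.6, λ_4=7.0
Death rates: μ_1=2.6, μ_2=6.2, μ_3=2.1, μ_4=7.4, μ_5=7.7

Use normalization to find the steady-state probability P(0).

Ratios P(n)/P(0) = (λ₀···λₙ₋₁)/(μ₁···μₙ):
P(1)/P(0) = (2.3)/(2.6) = 0.88462
P(2)/P(0) = (2.3×2.8)/(2.6×6.2) = 0.39950
P(3)/P(0) = (2.3×2.8×2.5)/(2.6×6.2×2.1) = 0.47560
P(4)/P(0) = (2.3×2.8×2.5×6.6)/(2.6×6.2×2.1×7.4) = 0.42418
P(5)/P(0) = (2.3×2.8×2.5×6.6×7.0)/(2.6×6.2×2.1×7.4×7.7) = 0.38562

Normalization: ∑ P(n) = 1
P(0) × (1.0000 + 0.88462 + 0.39950 + 0.47560 + 0.42418 + 0.38562) = 1
P(0) × 3.56952 = 1
P(0) = 1/3.56952 = 0.2801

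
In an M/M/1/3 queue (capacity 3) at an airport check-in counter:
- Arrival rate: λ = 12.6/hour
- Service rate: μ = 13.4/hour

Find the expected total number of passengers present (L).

ρ = λ/μ = 12.6/13.4 = 0.9403
P₀ = (1-ρ)/(1-ρ^(K+1)) = (1-0.9403)/(1-0.9403^4) = 0.05970/0.2183 = 0.2735
P_K = P₀×ρ^K = 0.2735 × 0.9403^3 = 0.2735 × 0.8314 = 0.2274
L = ρ[1 - (K+1)ρ^K + Kρ^(K+1)] / [(1-ρ)(1-ρ^(K+1))]
L = 0.9403 × (1 - 4×0.8313795 + 3×0.7817461) / ((1 - 0.9403) × (1 - 0.7817461)) = 1.4231 passengers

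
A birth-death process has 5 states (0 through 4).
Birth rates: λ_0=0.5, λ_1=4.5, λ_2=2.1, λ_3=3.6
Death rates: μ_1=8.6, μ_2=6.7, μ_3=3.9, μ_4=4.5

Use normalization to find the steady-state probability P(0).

Ratios P(n)/P(0) = (λ₀···λₙ₋₁)/(μ₁···μₙ):
P(1)/P(0) = (0.5)/(8.6) = 0.05814
P(2)/P(0) = (0.5×4.5)/(8.6×6.7) = 0.03905
P(3)/P(0) = (0.5×4.5×2.1)/(8.6×6.7×3.9) = 0.02103
P(4)/P(0) = (0.5×4.5×2.1×3.6)/(8.6×6.7×3.9×4.5) = 0.01682

Normalization: ∑ P(n) = 1
P(0) × (1.0000 + 0.05814 + 0.03905 + 0.02103 + 0.01682) = 1
P(0) × 1.13504 = 1
P(0) = 1/1.13504 = 0.8810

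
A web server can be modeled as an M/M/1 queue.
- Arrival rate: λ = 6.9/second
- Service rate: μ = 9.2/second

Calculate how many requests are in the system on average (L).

ρ = λ/μ = 6.9/9.2 = 0.7500
For M/M/1: L = λ/(μ-λ)
L = 6.9/(9.2-6.9) = 6.9/2.30
L = 3.0000 requests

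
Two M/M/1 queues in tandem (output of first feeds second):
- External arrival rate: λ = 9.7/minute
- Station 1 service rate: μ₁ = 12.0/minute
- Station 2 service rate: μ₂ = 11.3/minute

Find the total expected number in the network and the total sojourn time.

By Jackson's theorem, each station behaves as independent M/M/1.
Station 1: ρ₁ = 9.7/12.0 = 0.8083, L₁ = ρ₁/(1-ρ₁) = λ/(μ₁-λ) = 9.7/2.30 = 4.2174
Station 2: ρ₂ = 9.7/11.3 = 0.8584, L₂ = ρ₂/(1-ρ₂) = λ/(μ₂-λ) = 9.7/1.60 = 6.0625
Total: L = L₁ + L₂ = 4.2174 + 6.0625 = 10.2799
W = L/λ = 10.2799/9.7 = 1.0598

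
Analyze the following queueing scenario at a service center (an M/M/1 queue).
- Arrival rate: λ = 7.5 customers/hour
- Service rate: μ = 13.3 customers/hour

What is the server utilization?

Server utilization: ρ = λ/μ
ρ = 7.5/13.3 = 0.5639
The server is busy 56.39% of the time.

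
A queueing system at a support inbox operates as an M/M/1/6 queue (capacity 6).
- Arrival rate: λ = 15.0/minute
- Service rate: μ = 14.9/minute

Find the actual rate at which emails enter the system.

ρ = λ/μ = 15.0/14.9 = 1.006711
P₀ = (1-ρ)/(1-ρ^(K+1)) = (1-1.006711)/(1-1.006711^7) = -0.006711/-0.04793 = 0.1400
P_K = P₀×ρ^K = 0.1400 × 1.006711^6 = 0.1400 × 1.0409 = 0.1457
λ_eff = λ(1-P_K) = 15.0 × (1 - 0.14574) = 15.0 × 0.85426 = 12.8139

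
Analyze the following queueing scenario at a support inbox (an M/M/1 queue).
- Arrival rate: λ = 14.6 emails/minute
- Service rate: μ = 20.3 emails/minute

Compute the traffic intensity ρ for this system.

Server utilization: ρ = λ/μ
ρ = 14.6/20.3 = 0.7192
The server is busy 71.92% of the time.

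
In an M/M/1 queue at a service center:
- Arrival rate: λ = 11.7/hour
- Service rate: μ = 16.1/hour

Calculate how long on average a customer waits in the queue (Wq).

First, compute utilization: ρ = λ/μ = 11.7/16.1 = 0.7267
For M/M/1: Wq = λ/(μ(μ-λ))
Wq = 11.7/(16.1 × (16.1-11.7))
Wq = 11.7/(16.1 × 4.40)
Wq = 0.1652 hours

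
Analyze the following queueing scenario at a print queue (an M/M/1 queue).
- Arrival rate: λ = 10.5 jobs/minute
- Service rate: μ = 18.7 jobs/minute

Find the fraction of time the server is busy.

Server utilization: ρ = λ/μ
ρ = 10.5/18.7 = 0.5615
The server is busy 56.15% of the time.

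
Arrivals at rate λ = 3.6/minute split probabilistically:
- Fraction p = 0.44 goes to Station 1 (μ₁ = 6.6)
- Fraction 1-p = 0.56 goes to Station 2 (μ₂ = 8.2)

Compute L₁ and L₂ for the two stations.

Effective rates: λ₁ = 3.6×0.44 = 1.584, λ₂ = 3.6×0.56 = 2.016
Station 1: ρ₁ = 1.584/6.6 = 0.2400, L₁ = ρ₁/(1-ρ₁) = 0.2400/(1-0.2400) = 0.3158
Station 2: ρ₂ = 2.016/8.2 = 0.24585, L₂ = ρ₂/(1-ρ₂) = 0.24585/(1-0.24585) = 0.3260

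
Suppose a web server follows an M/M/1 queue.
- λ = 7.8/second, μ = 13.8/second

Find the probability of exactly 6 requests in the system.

ρ = λ/μ = 7.8/13.8 = 0.56522
P(n) = (1-ρ)ρⁿ
P(6) = (1-0.56522) × 0.56522^6
P(6) = 0.4348 × 0.03261
P(6) = 0.01418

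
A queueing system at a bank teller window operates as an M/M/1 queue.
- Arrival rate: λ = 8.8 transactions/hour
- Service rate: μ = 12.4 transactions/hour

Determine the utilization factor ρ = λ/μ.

Server utilization: ρ = λ/μ
ρ = 8.8/12.4 = 0.7097
The server is busy 70.97% of the time.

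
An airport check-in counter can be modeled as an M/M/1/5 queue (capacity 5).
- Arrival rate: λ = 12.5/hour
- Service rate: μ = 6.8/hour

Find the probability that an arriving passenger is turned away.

ρ = λ/μ = 12.5/6.8 = 1.83824
P₀ = (1-ρ)/(1-ρ^(K+1)) = (1-1.83824)/(1-1.83824^6) = -0.8382/-37.5845 = 0.02230
P_K = P₀×ρ^K = 0.02230 × 1.83824^5 = 0.02230 × 20.9899 = 0.4681
Blocking probability = 46.81%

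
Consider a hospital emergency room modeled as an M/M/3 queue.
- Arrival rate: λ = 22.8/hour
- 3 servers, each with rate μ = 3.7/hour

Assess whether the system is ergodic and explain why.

Stability requires ρ = λ/(cμ) < 1
ρ = 22.8/(3 × 3.7) = 22.8/11.10 = 2.0541
Since 2.0541 ≥ 1, the system is UNSTABLE.
Need c > λ/μ = 22.8/3.7 = 6.16.
Minimum servers needed: c = 7.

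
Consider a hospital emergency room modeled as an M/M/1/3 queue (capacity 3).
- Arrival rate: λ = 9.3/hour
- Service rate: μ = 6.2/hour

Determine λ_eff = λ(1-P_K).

ρ = λ/μ = 9.3/6.2 = 1.5000
P₀ = (1-ρ)/(1-ρ^(K+1)) = (1-1.5000)/(1-1.5000^4) = -0.5000/-4.0625 = 0.1231
P_K = P₀×ρ^K = 0.12308 × 1.5000^3 = 0.12308 × 3.3750 = 0.4154
λ_eff = λ(1-P_K) = 9.3 × (1 - 0.415385) = 9.3 × 0.58461 = 5.4369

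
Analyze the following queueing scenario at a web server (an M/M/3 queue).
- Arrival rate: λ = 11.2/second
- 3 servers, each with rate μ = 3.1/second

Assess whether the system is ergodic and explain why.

Stability requires ρ = λ/(cμ) < 1
ρ = 11.2/(3 × 3.1) = 11.2/9.30 = 1.2043
Since 1.2043 ≥ 1, the system is UNSTABLE.
Need c > λ/μ = 11.2/3.1 = 3.61.
Minimum servers needed: c = 4.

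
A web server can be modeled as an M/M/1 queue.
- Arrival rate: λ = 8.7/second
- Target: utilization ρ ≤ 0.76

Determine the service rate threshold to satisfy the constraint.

ρ = λ/μ, so μ = λ/ρ
μ ≥ 8.7/0.76 = 11.4474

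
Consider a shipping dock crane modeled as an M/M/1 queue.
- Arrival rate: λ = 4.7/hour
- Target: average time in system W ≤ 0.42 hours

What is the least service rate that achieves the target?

For M/M/1: W = 1/(μ-λ)
Need W ≤ 0.42, so 1/(μ-λ) ≤ 0.42
μ - λ ≥ 1/0.42 = 2.3810
μ ≥ 4.7 + 2.3810 = 7.0810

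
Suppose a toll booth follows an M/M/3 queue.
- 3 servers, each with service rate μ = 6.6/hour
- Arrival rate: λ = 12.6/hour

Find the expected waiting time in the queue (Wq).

Traffic intensity: ρ = λ/(cμ) = 12.6/(3×6.6) = 0.6364
Since ρ = 0.6364 < 1, system is stable.
Offered load a = λ/μ = cρ = 12.6/6.6 = 1.9091
P₀ = [ Σₙ₌₀^2 aⁿ/n! + a^3/(3!(1-ρ)) ]⁻¹
Σ = a^0/0! + a^1/1! + a^2/2! = 1.0000 + 1.9091 + 1.8223 = 4.7314
a^3/(3!(1-ρ)) = 6.9579/(6 × 0.36364) = 3.1890
P₀ = 1/(4.7314 + 3.1890) = 0.1263
Lq = P₀·a^3·ρ / (3!(1-ρ)²) = 0.12626 × 6.9579 × 0.63636 / (6 × 0.13223) = 0.7046
Wq = Lq/λ = 0.7046/12.6 = 0.05592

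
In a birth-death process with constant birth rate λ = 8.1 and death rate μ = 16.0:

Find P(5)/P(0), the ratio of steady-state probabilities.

For constant rates: P(n)/P(0) = (λ/μ)^n
P(5)/P(0) = (8.1/16.0)^5 = 0.50625^5 = 0.03325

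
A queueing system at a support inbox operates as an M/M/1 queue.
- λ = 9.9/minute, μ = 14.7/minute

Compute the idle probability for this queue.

ρ = λ/μ = 9.9/14.7 = 0.6735
P(0) = 1 - ρ = 1 - 0.6735 = 0.3265
The server is idle 32.65% of the time.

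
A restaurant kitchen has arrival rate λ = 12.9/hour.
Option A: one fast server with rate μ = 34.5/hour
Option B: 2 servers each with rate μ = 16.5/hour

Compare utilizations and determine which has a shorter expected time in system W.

Option A: single server μ = 34.5 (M/M/1)
  ρ_A = 12.9/34.5 = 0.3739
  W_A = 1/(μ-λ) = 1/(34.5-12.9) = 1/21.60 = 0.04630

Option B: 2 servers μ = 16.5 (M/M/2)
  ρ_B = λ/(cμ) = 12.9/(2×16.5) = 0.3909
  Offered load a = λ/μ = cρ = 12.9/16.5 = 0.7818
  P₀ = [ Σₙ₌₀^1 aⁿ/n! + a^2/(2!(1-ρ)) ]⁻¹
  Σ = a^0/0! + a^1/1! = 1.0000 + 0.7818 = 1.7818
  a^2/(2!(1-ρ)) = 0.61124/(2 × 0.60909) = 0.5018
  P₀ = 1/(1.7818 + 0.5018) = 0.4379
  Lq = P₀·a^2·ρ / (2!(1-ρ)²) = 0.4379 × 0.6112 × 0.3909 / (2 × 0.3710) = 0.1410
  Wq_B = Lq/λ = 0.1410/12.9 = 0.01093
  W_B = Wq_B + 1/μ = 0.01093 + 0.06061 = 0.07154

Since W_A = 0.04630 < W_B = 0.07154, Option A (single fast server) has the shorter time in system.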